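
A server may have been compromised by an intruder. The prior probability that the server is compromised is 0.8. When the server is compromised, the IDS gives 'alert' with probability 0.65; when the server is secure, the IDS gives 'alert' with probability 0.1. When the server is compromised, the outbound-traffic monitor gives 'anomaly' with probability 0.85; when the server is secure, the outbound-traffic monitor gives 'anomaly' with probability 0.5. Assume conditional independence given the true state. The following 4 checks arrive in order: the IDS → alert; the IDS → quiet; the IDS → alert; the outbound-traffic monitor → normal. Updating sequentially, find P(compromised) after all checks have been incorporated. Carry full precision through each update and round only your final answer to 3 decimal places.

Apply Bayes' rule sequentially, carrying P(compromised) forward.
After the IDS='alert': P(compromised) = 0.65·0.8000 / (0.65·0.8000 + 0.1·0.2000) ≈ 0.9630
After the IDS='quiet': P(compromised) = 0.35·0.9630 / (0.35·0.9630 + 0.9·0.0370) ≈ 0.9100
After the IDS='alert': P(compromised) = 0.65·0.9100 / (0.65·0.9100 + 0.1·0.0900) ≈ 0.9850
After the outbound-traffic monitor='normal': P(compromised) = 0.15·0.9850 / (0.15·0.9850 + 0.5·0.0150) ≈ 0.9517

0.952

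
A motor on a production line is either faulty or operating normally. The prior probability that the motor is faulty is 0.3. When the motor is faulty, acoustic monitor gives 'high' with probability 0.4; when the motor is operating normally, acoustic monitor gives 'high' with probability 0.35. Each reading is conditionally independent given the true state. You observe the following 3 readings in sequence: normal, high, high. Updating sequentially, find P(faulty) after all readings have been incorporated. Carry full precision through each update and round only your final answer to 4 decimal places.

0.3407

After 'normal': P(faulty) = 0.6·0.3000 / (0.6·0.3000 + 0.65·0.7000) ≈ 0.2835
After 'high': P(faulty) = 0.4·0.2835 / (0.4·0.2835 + 0.35·0.7165) ≈ 0.3114
After 'high': P(faulty) = 0.4·0.3114 / (0.4·0.3114 + 0.35·0.6886) ≈ 0.3407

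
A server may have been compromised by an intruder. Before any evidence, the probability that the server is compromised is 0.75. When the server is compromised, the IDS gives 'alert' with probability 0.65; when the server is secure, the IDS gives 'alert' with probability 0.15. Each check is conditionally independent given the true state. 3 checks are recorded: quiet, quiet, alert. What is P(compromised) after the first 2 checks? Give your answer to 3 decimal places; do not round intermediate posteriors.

After 'quiet': P(compromised) = 0.35·0.7500 / (0.35·0.7500 + 0.85·0.2500) ≈ 0.5526
After 'quiet': P(compromised) = 0.35·0.5526 / (0.35·0.5526 + 0.85·0.4474) ≈ 0.3372

0.337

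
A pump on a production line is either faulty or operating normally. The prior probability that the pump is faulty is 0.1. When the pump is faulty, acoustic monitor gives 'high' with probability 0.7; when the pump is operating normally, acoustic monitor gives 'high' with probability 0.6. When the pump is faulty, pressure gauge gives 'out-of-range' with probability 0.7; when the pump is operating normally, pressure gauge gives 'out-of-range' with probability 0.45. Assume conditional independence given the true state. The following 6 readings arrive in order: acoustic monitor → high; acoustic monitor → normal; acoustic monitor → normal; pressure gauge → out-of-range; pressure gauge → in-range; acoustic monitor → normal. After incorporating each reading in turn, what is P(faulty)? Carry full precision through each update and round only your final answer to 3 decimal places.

0.044

After acoustic monitor='high': P(faulty) = 0.7·0.1000 / (0.7·0.1000 + 0.6·0.9000) ≈ 0.1148
After acoustic monitor='normal': P(faulty) = 0.3·0.1148 / (0.3·0.1148 + 0.4·0.8852) ≈ 0.0886
After acoustic monitor='normal': P(faulty) = 0.3·0.0886 / (0.3·0.0886 + 0.4·0.9114) ≈ 0.0680
After pressure gauge='out-of-range': P(faulty) = 0.7·0.0680 / (0.7·0.0680 + 0.45·0.9320) ≈ 0.1019
After pressure gauge='in-range': P(faulty) = 0.3·0.1019 / (0.3·0.1019 + 0.55·0.8981) ≈ 0.0583
After acoustic monitor='normal': P(faulty) = 0.3·0.0583 / (0.3·0.0583 + 0.4·0.9417) ≈ 0.0443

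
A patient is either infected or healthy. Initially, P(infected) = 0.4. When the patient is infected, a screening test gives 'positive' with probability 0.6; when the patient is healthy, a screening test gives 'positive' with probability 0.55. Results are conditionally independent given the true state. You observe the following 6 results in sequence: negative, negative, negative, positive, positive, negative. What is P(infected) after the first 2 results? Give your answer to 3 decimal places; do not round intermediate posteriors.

0.345

After 'negative': P(infected) = 0.4·0.4000 / (0.4·0.4000 + 0.45·0.6000) ≈ 0.3721
After 'negative': P(infected) = 0.4·0.3721 / (0.4·0.3721 + 0.45·0.6279) ≈ 0.3450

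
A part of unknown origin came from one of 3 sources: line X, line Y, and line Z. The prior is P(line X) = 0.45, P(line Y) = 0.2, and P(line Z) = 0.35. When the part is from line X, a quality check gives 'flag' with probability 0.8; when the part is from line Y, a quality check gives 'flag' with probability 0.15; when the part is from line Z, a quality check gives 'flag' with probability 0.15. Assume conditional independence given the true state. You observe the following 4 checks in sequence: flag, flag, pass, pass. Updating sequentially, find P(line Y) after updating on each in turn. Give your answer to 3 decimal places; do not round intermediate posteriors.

0.159

After 'flag': normaliser = 0.8·0.4500 + 0.15·0.2000 + 0.15·0.3500; P(line X) ≈ 0.8136, P(line Y) ≈ 0.0678, P(line Z) ≈ 0.1186
After 'flag': normaliser = 0.8·0.8136 + 0.15·0.0678 + 0.15·0.1186; P(line X) ≈ 0.9588, P(line Y) ≈ 0.0150, P(line Z) ≈ 0.0262
After 'pass': normaliser = 0.2·0.9588 + 0.85·0.0150 + 0.85·0.0262; P(line X) ≈ 0.8456, P(line Y) ≈ 0.0562, P(line Z) ≈ 0.0983
After 'pass': normaliser = 0.2·0.8456 + 0.85·0.0562 + 0.85·0.0983; P(line X) ≈ 0.5630, P(line Y) ≈ 0.1589, P(line Z) ≈ 0.2781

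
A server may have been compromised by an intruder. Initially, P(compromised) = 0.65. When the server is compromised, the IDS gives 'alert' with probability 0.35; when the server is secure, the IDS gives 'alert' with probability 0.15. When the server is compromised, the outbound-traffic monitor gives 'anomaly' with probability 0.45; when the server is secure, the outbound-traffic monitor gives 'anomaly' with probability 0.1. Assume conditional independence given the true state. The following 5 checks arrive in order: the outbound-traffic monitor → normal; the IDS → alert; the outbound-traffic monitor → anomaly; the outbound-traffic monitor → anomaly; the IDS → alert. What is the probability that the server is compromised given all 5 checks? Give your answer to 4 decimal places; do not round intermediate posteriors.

After the outbound-traffic monitor='normal': P(compromised) = 0.55·0.6500 / (0.55·0.6500 + 0.9·0.3500) ≈ 0.5316
After the IDS='alert': P(compromised) = 0.35·0.5316 / (0.35·0.5316 + 0.15·0.4684) ≈ 0.7259
After the outbound-traffic monitor='anomaly': P(compromised) = 0.45·0.7259 / (0.45·0.7259 + 0.1·0.2741) ≈ 0.9226
After the outbound-traffic monitor='anomaly': P(compromised) = 0.45·0.9226 / (0.45·0.9226 + 0.1·0.0774) ≈ 0.9817
After the IDS='alert': P(compromised) = 0.35·0.9817 / (0.35·0.9817 + 0.15·0.0183) ≈ 0.9921

0.9921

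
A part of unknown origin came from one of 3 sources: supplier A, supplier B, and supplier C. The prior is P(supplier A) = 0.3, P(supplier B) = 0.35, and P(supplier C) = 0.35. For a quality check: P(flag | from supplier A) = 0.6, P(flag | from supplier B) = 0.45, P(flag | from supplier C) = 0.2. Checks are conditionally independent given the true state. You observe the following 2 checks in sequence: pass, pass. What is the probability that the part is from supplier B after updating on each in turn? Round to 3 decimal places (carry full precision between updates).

0.280

After 'pass': normaliser = 0.4·0.3000 + 0.55·0.3500 + 0.8·0.3500; P(supplier A) ≈ 0.2025, P(supplier B) ≈ 0.3249, P(supplier C) ≈ 0.4726
After 'pass': normaliser = 0.4·0.2025 + 0.55·0.3249 + 0.8·0.4726; P(supplier A) ≈ 0.1270, P(supplier B) ≈ 0.2802, P(supplier C) ≈ 0.5928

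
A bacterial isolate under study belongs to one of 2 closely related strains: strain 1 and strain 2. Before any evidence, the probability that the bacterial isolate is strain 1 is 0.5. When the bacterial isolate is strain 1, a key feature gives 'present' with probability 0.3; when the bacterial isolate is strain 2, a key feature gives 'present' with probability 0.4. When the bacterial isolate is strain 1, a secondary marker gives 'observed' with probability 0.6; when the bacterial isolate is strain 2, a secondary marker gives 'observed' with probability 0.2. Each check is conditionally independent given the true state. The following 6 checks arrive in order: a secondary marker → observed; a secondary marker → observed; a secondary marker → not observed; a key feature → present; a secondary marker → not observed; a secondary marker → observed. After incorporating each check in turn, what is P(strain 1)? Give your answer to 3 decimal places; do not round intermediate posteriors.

0.835

After a secondary marker='observed': P(strain 1) = 0.6·0.5000 / (0.6·0.5000 + 0.2·0.5000) ≈ 0.7500
After a secondary marker='observed': P(strain 1) = 0.6·0.7500 / (0.6·0.7500 + 0.2·0.2500) ≈ 0.9000
After a secondary marker='not observed': P(strain 1) = 0.4·0.9000 / (0.4·0.9000 + 0.8·0.1000) ≈ 0.8182
After a key feature='present': P(strain 1) = 0.3·0.8182 / (0.3·0.8182 + 0.4·0.1818) ≈ 0.7714
After a secondary marker='not observed': P(strain 1) = 0.4·0.7714 / (0.4·0.7714 + 0.8·0.2286) ≈ 0.6279
After a secondary marker='observed': P(strain 1) = 0.6·0.6279 / (0.6·0.6279 + 0.2·0.3721) ≈ 0.8351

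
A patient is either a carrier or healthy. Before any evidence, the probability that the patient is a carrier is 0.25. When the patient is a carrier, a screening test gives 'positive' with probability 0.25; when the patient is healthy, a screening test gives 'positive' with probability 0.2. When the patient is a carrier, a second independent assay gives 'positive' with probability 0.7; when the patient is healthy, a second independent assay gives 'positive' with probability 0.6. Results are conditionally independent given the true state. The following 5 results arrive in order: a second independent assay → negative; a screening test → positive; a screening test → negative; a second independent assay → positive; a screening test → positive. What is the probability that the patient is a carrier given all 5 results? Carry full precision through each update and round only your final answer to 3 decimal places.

0.299

Each posterior becomes the prior for the next update.
After a second independent assay='negative': P(carrier) = 0.3·0.2500 / (0.3·0.2500 + 0.4·0.7500) ≈ 0.2000
After a screening test='positive': P(carrier) = 0.25·0.2000 / (0.25·0.2000 + 0.2·0.8000) ≈ 0.2381
After a screening test='negative': P(carrier) = 0.75·0.2381 / (0.75·0.2381 + 0.8·0.7619) ≈ 0.2266
After a second independent assay='positive': P(carrier) = 0.7·0.2266 / (0.7·0.2266 + 0.6·0.7734) ≈ 0.2547
After a screening test='positive': P(carrier) = 0.25·0.2547 / (0.25·0.2547 + 0.2·0.7453) ≈ 0.2993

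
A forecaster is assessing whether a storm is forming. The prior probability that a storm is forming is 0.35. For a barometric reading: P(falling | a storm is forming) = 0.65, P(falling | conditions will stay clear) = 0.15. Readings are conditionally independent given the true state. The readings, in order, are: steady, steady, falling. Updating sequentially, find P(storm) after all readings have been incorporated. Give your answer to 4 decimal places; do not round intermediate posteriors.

0.2835

After 'steady': P(storm) = 0.35·0.3500 / (0.35·0.3500 + 0.85·0.6500) ≈ 0.1815
After 'steady': P(storm) = 0.35·0.1815 / (0.35·0.1815 + 0.85·0.8185) ≈ 0.0837
After 'falling': P(storm) = 0.65·0.0837 / (0.65·0.0837 + 0.15·0.9163) ≈ 0.2835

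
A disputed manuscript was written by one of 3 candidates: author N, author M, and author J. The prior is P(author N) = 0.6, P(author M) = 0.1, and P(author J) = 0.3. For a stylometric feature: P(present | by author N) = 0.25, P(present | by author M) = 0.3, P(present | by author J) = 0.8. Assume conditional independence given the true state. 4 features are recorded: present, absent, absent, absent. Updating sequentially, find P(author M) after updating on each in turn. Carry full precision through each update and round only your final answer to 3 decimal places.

After 'present': normaliser = 0.25·0.6000 + 0.3·0.1000 + 0.8·0.3000; P(author N) ≈ 0.3571, P(author M) ≈ 0.0714, P(author J) ≈ 0.5714
After 'absent': normaliser = 0.75·0.3571 + 0.7·0.0714 + 0.2·0.5714; P(author N) ≈ 0.6198, P(author M) ≈ 0.1157, P(author J) ≈ 0.2645
After 'absent': normaliser = 0.75·0.6198 + 0.7·0.1157 + 0.2·0.2645; P(author N) ≈ 0.7764, P(author M) ≈ 0.1353, P(author J) ≈ 0.0883
After 'absent': normaliser = 0.75·0.7764 + 0.7·0.1353 + 0.2·0.0883; P(author N) ≈ 0.8383, P(author M) ≈ 0.1363, P(author J) ≈ 0.0254

0.136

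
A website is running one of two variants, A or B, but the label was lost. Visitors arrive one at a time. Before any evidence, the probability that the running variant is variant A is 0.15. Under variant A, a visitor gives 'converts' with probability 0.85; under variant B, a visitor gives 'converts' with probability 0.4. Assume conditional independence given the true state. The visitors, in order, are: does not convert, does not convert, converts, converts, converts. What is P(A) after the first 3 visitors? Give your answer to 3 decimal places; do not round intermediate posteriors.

0.023

Each posterior becomes the prior for the next update.
After 'does not convert': P(A) = 0.15·0.1500 / (0.15·0.1500 + 0.6·0.8500) ≈ 0.0423
After 'does not convert': P(A) = 0.15·0.0423 / (0.15·0.0423 + 0.6·0.9577) ≈ 0.0109
After 'converts': P(A) = 0.85·0.0109 / (0.85·0.0109 + 0.4·0.9891) ≈ 0.0229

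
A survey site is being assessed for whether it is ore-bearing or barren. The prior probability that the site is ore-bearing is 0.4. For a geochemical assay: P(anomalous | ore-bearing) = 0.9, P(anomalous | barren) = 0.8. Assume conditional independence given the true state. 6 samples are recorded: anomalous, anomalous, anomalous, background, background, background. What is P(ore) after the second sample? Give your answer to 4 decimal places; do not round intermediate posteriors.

After 'anomalous': P(ore) = 0.9·0.4000 / (0.9·0.4000 + 0.8·0.6000) ≈ 0.4286
After 'anomalous': P(ore) = 0.9·0.4286 / (0.9·0.4286 + 0.8·0.5714) ≈ 0.4576

0.4576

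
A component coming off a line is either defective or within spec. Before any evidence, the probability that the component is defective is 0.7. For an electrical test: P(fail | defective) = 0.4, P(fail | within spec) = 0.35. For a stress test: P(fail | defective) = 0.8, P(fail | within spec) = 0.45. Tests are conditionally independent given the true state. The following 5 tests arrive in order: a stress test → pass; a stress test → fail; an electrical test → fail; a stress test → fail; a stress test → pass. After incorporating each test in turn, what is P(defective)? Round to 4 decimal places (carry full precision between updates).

0.5271

After a stress test='pass': P(defective) = 0.2·0.7000 / (0.2·0.7000 + 0.55·0.3000) ≈ 0.4590
After a stress test='fail': P(defective) = 0.8·0.4590 / (0.8·0.4590 + 0.45·0.5410) ≈ 0.6013
After an electrical test='fail': P(defective) = 0.4·0.6013 / (0.4·0.6013 + 0.35·0.3987) ≈ 0.6329
After a stress test='fail': P(defective) = 0.8·0.6329 / (0.8·0.6329 + 0.45·0.3671) ≈ 0.7540
After a stress test='pass': P(defective) = 0.2·0.7540 / (0.2·0.7540 + 0.55·0.2460) ≈ 0.5271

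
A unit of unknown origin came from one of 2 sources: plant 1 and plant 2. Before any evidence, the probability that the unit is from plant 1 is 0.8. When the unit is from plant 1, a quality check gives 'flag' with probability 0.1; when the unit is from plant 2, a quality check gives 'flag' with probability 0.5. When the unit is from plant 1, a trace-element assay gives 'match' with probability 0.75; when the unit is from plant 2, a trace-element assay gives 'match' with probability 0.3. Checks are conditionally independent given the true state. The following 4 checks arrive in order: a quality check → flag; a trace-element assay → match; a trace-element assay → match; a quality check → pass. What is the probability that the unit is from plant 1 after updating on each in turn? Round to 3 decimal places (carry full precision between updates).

0.900

After a quality check='flag': P(plant 1) = 0.1·0.8000 / (0.1·0.8000 + 0.5·0.2000) ≈ 0.4444
After a trace-element assay='match': P(plant 1) = 0.75·0.4444 / (0.75·0.4444 + 0.3·0.5556) ≈ 0.6667
After a trace-element assay='match': P(plant 1) = 0.75·0.6667 / (0.75·0.6667 + 0.3·0.3333) ≈ 0.8333
After a quality check='pass': P(plant 1) = 0.9·0.8333 / (0.9·0.8333 + 0.5·0.1667) ≈ 0.9000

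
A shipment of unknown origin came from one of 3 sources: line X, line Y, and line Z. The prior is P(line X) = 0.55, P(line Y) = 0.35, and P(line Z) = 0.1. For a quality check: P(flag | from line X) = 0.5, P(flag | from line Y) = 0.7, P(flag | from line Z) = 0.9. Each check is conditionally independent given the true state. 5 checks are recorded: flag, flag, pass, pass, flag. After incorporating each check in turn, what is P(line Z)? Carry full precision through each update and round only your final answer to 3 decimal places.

0.025

After 'flag': normaliser = 0.5·0.5500 + 0.7·0.3500 + 0.9·0.1000; P(line X) ≈ 0.4508, P(line Y) ≈ 0.4016, P(line Z) ≈ 0.1475
After 'flag': normaliser = 0.5·0.4508 + 0.7·0.4016 + 0.9·0.1475; P(line X) ≈ 0.3526, P(line Y) ≈ 0.4397, P(line Z) ≈ 0.2077
After 'pass': normaliser = 0.5·0.3526 + 0.3·0.4397 + 0.1·0.2077; P(line X) ≈ 0.5359, P(line Y) ≈ 0.4010, P(line Z) ≈ 0.0631
After 'pass': normaliser = 0.5·0.5359 + 0.3·0.4010 + 0.1·0.0631; P(line X) ≈ 0.6791, P(line Y) ≈ 0.3049, P(line Z) ≈ 0.0160
After 'flag': normaliser = 0.5·0.6791 + 0.7·0.3049 + 0.9·0.0160; P(line X) ≈ 0.5984, P(line Y) ≈ 0.3762, P(line Z) ≈ 0.0254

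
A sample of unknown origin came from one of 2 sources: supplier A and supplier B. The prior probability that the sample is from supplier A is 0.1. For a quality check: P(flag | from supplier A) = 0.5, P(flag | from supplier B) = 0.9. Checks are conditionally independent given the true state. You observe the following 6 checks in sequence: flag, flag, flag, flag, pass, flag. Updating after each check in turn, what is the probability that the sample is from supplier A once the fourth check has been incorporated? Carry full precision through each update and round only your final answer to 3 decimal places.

After 'flag': P(supplier A) = 0.5·0.1000 / (0.5·0.1000 + 0.9·0.9000) ≈ 0.0581
After 'flag': P(supplier A) = 0.5·0.0581 / (0.5·0.0581 + 0.9·0.9419) ≈ 0.0332
After 'flag': P(supplier A) = 0.5·0.0332 / (0.5·0.0332 + 0.9·0.9668) ≈ 0.0187
After 'flag': P(supplier A) = 0.5·0.0187 / (0.5·0.0187 + 0.9·0.9813) ≈ 0.0105

0.010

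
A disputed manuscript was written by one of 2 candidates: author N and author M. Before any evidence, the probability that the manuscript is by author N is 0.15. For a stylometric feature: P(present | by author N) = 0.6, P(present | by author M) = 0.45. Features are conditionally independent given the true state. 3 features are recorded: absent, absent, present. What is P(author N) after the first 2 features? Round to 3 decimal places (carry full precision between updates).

After 'absent': P(author N) = 0.4·0.1500 / (0.4·0.1500 + 0.55·0.8500) ≈ 0.1137
After 'absent': P(author N) = 0.4·0.1137 / (0.4·0.1137 + 0.55·0.8863) ≈ 0.0854

0.085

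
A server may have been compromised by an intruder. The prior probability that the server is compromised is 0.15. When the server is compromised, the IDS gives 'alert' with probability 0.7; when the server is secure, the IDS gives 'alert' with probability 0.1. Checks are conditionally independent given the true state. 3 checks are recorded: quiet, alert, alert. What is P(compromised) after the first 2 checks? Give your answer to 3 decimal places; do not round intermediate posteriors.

After 'quiet': P(compromised) = 0.3·0.1500 / (0.3·0.1500 + 0.9·0.8500) ≈ 0.0556
After 'alert': P(compromised) = 0.7·0.0556 / (0.7·0.0556 + 0.1·0.9444) ≈ 0.2917

0.292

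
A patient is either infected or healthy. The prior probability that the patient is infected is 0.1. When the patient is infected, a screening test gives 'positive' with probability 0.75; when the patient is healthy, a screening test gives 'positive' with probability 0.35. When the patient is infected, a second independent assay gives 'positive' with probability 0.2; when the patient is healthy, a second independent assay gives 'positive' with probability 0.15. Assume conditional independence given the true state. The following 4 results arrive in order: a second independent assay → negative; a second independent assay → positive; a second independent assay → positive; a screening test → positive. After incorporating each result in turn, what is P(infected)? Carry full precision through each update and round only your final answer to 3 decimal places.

After a second independent assay='negative': P(infected) = 0.8·0.1000 / (0.8·0.1000 + 0.85·0.9000) ≈ 0.0947
After a second independent assay='positive': P(infected) = 0.2·0.0947 / (0.2·0.0947 + 0.15·0.9053) ≈ 0.1224
After a second independent assay='positive': P(infected) = 0.2·0.1224 / (0.2·0.1224 + 0.15·0.8776) ≈ 0.1568
After a screening test='positive': P(infected) = 0.75·0.1568 / (0.75·0.1568 + 0.35·0.8432) ≈ 0.2849

0.285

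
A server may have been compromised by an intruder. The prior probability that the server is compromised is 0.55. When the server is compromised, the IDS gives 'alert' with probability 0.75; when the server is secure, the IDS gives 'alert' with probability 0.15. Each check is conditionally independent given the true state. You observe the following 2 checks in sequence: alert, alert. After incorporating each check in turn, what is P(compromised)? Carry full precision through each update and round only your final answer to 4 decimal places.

0.9683

After 'alert': P(compromised) = 0.75·0.5500 / (0.75·0.5500 + 0.15·0.4500) ≈ 0.8594
After 'alert': P(compromised) = 0.75·0.8594 / (0.75·0.8594 + 0.15·0.1406) ≈ 0.9683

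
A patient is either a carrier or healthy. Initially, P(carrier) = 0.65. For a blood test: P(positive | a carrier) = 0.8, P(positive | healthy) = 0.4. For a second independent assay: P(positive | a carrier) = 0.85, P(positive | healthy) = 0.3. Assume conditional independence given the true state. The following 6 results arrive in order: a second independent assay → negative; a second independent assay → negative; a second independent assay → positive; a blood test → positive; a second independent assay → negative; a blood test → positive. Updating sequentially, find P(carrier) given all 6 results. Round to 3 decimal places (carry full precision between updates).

Apply Bayes' rule sequentially, carrying P(carrier) forward.
After a second independent assay='negative': P(carrier) = 0.15·0.6500 / (0.15·0.6500 + 0.7·0.3500) ≈ 0.2847
After a second independent assay='negative': P(carrier) = 0.15·0.2847 / (0.15·0.2847 + 0.7·0.7153) ≈ 0.0786
After a second independent assay='positive': P(carrier) = 0.85·0.0786 / (0.85·0.0786 + 0.3·0.9214) ≈ 0.1946
After a blood test='positive': P(carrier) = 0.8·0.1946 / (0.8·0.1946 + 0.4·0.8054) ≈ 0.3258
After a second independent assay='negative': P(carrier) = 0.15·0.3258 / (0.15·0.3258 + 0.7·0.6742) ≈ 0.0938
After a blood test='positive': P(carrier) = 0.8·0.0938 / (0.8·0.0938 + 0.4·0.9062) ≈ 0.1716

0.172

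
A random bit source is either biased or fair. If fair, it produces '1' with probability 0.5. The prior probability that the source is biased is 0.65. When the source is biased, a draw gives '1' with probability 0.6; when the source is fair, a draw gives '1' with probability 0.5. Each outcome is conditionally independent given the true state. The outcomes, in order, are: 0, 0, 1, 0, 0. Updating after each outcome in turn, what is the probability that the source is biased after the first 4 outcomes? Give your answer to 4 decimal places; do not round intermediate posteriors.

0.5329

Each posterior becomes the prior for the next update.
After '0': P(biased) = 0.4·0.6500 / (0.4·0.6500 + 0.5·0.3500) ≈ 0.5977
After '0': P(biased) = 0.4·0.5977 / (0.4·0.5977 + 0.5·0.4023) ≈ 0.5431
After '1': P(biased) = 0.6·0.5431 / (0.6·0.5431 + 0.5·0.4569) ≈ 0.5878
After '0': P(biased) = 0.4·0.5878 / (0.4·0.5878 + 0.5·0.4122) ≈ 0.5329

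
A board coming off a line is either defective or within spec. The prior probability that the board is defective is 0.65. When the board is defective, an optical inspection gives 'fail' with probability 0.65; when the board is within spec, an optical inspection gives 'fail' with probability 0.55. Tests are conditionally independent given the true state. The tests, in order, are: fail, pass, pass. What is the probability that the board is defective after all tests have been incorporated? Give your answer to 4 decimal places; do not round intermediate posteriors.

After 'fail': P(defective) = 0.65·0.6500 / (0.65·0.6500 + 0.55·0.3500) ≈ 0.6870
After 'pass': P(defective) = 0.35·0.6870 / (0.35·0.6870 + 0.45·0.3130) ≈ 0.6306
After 'pass': P(defective) = 0.35·0.6306 / (0.35·0.6306 + 0.45·0.3694) ≈ 0.5704

0.5704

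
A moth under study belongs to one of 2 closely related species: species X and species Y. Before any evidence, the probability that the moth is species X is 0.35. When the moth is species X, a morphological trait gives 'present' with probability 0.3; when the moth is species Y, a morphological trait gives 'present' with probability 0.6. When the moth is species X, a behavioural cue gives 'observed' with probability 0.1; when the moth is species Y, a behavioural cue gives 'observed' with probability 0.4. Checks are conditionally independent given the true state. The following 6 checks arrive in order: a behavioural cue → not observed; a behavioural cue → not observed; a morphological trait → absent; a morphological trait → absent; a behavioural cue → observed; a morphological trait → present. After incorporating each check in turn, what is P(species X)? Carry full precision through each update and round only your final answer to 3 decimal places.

After a behavioural cue='not observed': P(species X) = 0.9·0.3500 / (0.9·0.3500 + 0.6·0.6500) ≈ 0.4468
After a behavioural cue='not observed': P(species X) = 0.9·0.4468 / (0.9·0.4468 + 0.6·0.5532) ≈ 0.5478
After a morphological trait='absent': P(species X) = 0.7·0.5478 / (0.7·0.5478 + 0.4·0.4522) ≈ 0.6795
After a morphological trait='absent': P(species X) = 0.7·0.6795 / (0.7·0.6795 + 0.4·0.3205) ≈ 0.7877
After a behavioural cue='observed': P(species X) = 0.1·0.7877 / (0.1·0.7877 + 0.4·0.2123) ≈ 0.4812
After a morphological trait='present': P(species X) = 0.3·0.4812 / (0.3·0.4812 + 0.6·0.5188) ≈ 0.3168

0.317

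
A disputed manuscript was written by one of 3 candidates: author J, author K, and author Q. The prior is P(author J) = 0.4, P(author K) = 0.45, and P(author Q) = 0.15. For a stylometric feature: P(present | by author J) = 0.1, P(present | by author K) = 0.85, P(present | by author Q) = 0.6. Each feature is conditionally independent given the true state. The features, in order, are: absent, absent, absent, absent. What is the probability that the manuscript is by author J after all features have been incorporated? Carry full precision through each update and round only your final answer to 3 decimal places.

Apply Bayes' rule sequentially, carrying P(author J) forward.
After 'absent': normaliser = 0.9·0.4000 + 0.15·0.4500 + 0.4·0.1500; P(author J) ≈ 0.7385, P(author K) ≈ 0.1385, P(author Q) ≈ 0.1231
After 'absent': normaliser = 0.9·0.7385 + 0.15·0.1385 + 0.4·0.1231; P(author J) ≈ 0.9047, P(author K) ≈ 0.0283, P(author Q) ≈ 0.0670
After 'absent': normaliser = 0.9·0.9047 + 0.15·0.0283 + 0.4·0.0670; P(author J) ≈ 0.9633, P(author K) ≈ 0.0050, P(author Q) ≈ 0.0317
After 'absent': normaliser = 0.9·0.9633 + 0.15·0.0050 + 0.4·0.0317; P(author J) ≈ 0.9847, P(author K) ≈ 0.0009, P(author Q) ≈ 0.0144

0.985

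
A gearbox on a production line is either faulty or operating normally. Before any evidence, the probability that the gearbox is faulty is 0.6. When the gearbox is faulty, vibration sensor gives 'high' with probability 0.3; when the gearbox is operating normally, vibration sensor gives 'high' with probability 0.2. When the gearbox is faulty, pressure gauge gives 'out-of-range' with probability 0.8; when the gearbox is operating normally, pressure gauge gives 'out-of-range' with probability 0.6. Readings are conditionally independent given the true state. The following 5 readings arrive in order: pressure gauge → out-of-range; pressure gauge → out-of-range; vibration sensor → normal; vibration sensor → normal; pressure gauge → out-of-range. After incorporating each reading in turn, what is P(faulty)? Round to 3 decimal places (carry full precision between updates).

0.731

Apply Bayes' rule sequentially, carrying P(faulty) forward.
After pressure gauge='out-of-range': P(faulty) = 0.8·0.6000 / (0.8·0.6000 + 0.6·0.4000) ≈ 0.6667
After pressure gauge='out-of-range': P(faulty) = 0.8·0.6667 / (0.8·0.6667 + 0.6·0.3333) ≈ 0.7273
After vibration sensor='normal': P(faulty) = 0.7·0.7273 / (0.7·0.7273 + 0.8·0.2727) ≈ 0.7000
After vibration sensor='normal': P(faulty) = 0.7·0.7000 / (0.7·0.7000 + 0.8·0.3000) ≈ 0.6712
After pressure gauge='out-of-range': P(faulty) = 0.8·0.6712 / (0.8·0.6712 + 0.6·0.3288) ≈ 0.7313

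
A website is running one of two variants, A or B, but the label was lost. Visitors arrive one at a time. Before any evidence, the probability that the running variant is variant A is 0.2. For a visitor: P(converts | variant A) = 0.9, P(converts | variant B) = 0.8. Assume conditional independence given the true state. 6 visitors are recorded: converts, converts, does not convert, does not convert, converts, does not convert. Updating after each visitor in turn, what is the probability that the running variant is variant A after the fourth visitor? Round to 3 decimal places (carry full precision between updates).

Each posterior becomes the prior for the next update.
After 'converts': P(A) = 0.9·0.2000 / (0.9·0.2000 + 0.8·0.8000) ≈ 0.2195
After 'converts': P(A) = 0.9·0.2195 / (0.9·0.2195 + 0.8·0.7805) ≈ 0.2404
After 'does not convert': P(A) = 0.1·0.2404 / (0.1·0.2404 + 0.2·0.7596) ≈ 0.1366
After 'does not convert': P(A) = 0.1·0.1366 / (0.1·0.1366 + 0.2·0.8634) ≈ 0.0733

0.073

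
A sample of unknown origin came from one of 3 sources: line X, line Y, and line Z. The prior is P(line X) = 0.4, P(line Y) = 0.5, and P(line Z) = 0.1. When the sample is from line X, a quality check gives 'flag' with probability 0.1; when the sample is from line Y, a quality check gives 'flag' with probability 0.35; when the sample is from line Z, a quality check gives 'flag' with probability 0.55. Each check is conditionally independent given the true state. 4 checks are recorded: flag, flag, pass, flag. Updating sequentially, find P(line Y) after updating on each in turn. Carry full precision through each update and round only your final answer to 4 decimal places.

0.6397

Apply Bayes' rule sequentially, carrying P(line Y) forward.
After 'flag': normaliser = 0.1·0.4000 + 0.35·0.5000 + 0.55·0.1000; P(line X) ≈ 0.1481, P(line Y) ≈ 0.6481, P(line Z) ≈ 0.2037
After 'flag': normaliser = 0.1·0.1481 + 0.35·0.6481 + 0.55·0.2037; P(line X) ≈ 0.0419, P(line Y) ≈ 0.6414, P(line Z) ≈ 0.3168
After 'pass': normaliser = 0.9·0.0419 + 0.65·0.6414 + 0.45·0.3168; P(line X) ≈ 0.0631, P(line Y) ≈ 0.6982, P(line Z) ≈ 0.2387
After 'flag': normaliser = 0.1·0.0631 + 0.35·0.6982 + 0.55·0.2387; P(line X) ≈ 0.0165, P(line Y) ≈ 0.6397, P(line Z) ≈ 0.3437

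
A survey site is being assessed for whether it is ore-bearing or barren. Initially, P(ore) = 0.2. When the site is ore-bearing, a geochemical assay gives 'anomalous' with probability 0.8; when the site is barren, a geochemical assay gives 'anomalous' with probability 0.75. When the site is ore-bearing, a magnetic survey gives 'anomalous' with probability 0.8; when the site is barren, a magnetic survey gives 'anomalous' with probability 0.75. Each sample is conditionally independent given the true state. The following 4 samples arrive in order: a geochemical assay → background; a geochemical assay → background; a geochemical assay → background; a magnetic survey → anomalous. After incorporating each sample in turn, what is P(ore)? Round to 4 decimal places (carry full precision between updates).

0.1201

After a geochemical assay='background': P(ore) = 0.2·0.2000 / (0.2·0.2000 + 0.25·0.8000) ≈ 0.1667
After a geochemical assay='background': P(ore) = 0.2·0.1667 / (0.2·0.1667 + 0.25·0.8333) ≈ 0.1379
After a geochemical assay='background': P(ore) = 0.2·0.1379 / (0.2·0.1379 + 0.25·0.8621) ≈ 0.1135
After a magnetic survey='anomalous': P(ore) = 0.8·0.1135 / (0.8·0.1135 + 0.75·0.8865) ≈ 0.1201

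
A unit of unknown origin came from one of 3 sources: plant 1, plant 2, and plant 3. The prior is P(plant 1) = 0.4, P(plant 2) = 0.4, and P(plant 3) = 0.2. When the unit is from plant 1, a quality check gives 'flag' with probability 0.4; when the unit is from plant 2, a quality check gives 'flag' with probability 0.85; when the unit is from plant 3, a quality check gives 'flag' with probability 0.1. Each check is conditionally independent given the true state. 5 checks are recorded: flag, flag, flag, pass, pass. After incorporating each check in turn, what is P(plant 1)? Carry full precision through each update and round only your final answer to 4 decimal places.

After 'flag': normaliser = 0.4·0.4000 + 0.85·0.4000 + 0.1·0.2000; P(plant 1) ≈ 0.3077, P(plant 2) ≈ 0.6538, P(plant 3) ≈ 0.0385
After 'flag': normaliser = 0.4·0.3077 + 0.85·0.6538 + 0.1·0.0385; P(plant 1) ≈ 0.1803, P(plant 2) ≈ 0.8141, P(plant 3) ≈ 0.0056
After 'flag': normaliser = 0.4·0.1803 + 0.85·0.8141 + 0.1·0.0056; P(plant 1) ≈ 0.0943, P(plant 2) ≈ 0.9050, P(plant 3) ≈ 0.0007
After 'pass': normaliser = 0.6·0.0943 + 0.15·0.9050 + 0.9·0.0007; P(plant 1) ≈ 0.2932, P(plant 2) ≈ 0.7034, P(plant 3) ≈ 0.0034
After 'pass': normaliser = 0.6·0.2932 + 0.15·0.7034 + 0.9·0.0034; P(plant 1) ≈ 0.6183, P(plant 2) ≈ 0.3708, P(plant 3) ≈ 0.0109

0.6183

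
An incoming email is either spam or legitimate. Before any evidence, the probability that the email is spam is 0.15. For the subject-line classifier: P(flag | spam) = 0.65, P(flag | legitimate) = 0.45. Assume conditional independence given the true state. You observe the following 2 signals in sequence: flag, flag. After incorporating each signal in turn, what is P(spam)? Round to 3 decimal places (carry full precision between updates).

Apply Bayes' rule sequentially, carrying P(spam) forward.
After 'flag': P(spam) = 0.65·0.1500 / (0.65·0.1500 + 0.45·0.8500) ≈ 0.2031
After 'flag': P(spam) = 0.65·0.2031 / (0.65·0.2031 + 0.45·0.7969) ≈ 0.2691

0.269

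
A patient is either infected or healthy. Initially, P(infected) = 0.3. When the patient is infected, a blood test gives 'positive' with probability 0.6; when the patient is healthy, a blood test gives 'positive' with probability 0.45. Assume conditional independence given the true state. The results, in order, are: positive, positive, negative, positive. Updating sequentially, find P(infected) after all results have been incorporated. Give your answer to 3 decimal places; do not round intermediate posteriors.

0.425

After 'positive': P(infected) = 0.6·0.3000 / (0.6·0.3000 + 0.45·0.7000) ≈ 0.3636
After 'positive': P(infected) = 0.6·0.3636 / (0.6·0.3636 + 0.45·0.6364) ≈ 0.4324
After 'negative': P(infected) = 0.4·0.4324 / (0.4·0.4324 + 0.55·0.5676) ≈ 0.3565
After 'positive': P(infected) = 0.6·0.3565 / (0.6·0.3565 + 0.45·0.6435) ≈ 0.4249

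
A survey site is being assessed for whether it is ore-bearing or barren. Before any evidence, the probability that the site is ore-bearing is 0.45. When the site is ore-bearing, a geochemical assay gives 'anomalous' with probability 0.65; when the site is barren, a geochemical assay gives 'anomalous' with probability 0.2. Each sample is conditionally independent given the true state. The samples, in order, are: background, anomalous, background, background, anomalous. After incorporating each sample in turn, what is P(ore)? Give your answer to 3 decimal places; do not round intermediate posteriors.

After 'background': P(ore) = 0.35·0.4500 / (0.35·0.4500 + 0.8·0.5500) ≈ 0.2636
After 'anomalous': P(ore) = 0.65·0.2636 / (0.65·0.2636 + 0.2·0.7364) ≈ 0.5378
After 'background': P(ore) = 0.35·0.5378 / (0.35·0.5378 + 0.8·0.4622) ≈ 0.3373
After 'background': P(ore) = 0.35·0.3373 / (0.35·0.3373 + 0.8·0.6627) ≈ 0.1821
After 'anomalous': P(ore) = 0.65·0.1821 / (0.65·0.1821 + 0.2·0.8179) ≈ 0.4198

0.420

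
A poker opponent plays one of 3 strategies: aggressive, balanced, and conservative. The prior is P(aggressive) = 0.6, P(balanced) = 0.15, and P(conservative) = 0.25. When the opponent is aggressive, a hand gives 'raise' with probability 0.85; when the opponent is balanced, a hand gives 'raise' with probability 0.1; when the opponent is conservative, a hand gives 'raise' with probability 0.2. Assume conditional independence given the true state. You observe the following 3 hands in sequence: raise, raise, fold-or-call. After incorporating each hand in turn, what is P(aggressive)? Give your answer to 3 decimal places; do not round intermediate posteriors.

After 'raise': normaliser = 0.85·0.6000 + 0.1·0.1500 + 0.2·0.2500; P(aggressive) ≈ 0.8870, P(balanced) ≈ 0.0261, P(conservative) ≈ 0.0870
After 'raise': normaliser = 0.85·0.8870 + 0.1·0.0261 + 0.2·0.0870; P(aggressive) ≈ 0.9742, P(balanced) ≈ 0.0034, P(conservative) ≈ 0.0225
After 'fold-or-call': normaliser = 0.15·0.9742 + 0.9·0.0034 + 0.8·0.0225; P(aggressive) ≈ 0.8743, P(balanced) ≈ 0.0182, P(conservative) ≈ 0.1076

0.874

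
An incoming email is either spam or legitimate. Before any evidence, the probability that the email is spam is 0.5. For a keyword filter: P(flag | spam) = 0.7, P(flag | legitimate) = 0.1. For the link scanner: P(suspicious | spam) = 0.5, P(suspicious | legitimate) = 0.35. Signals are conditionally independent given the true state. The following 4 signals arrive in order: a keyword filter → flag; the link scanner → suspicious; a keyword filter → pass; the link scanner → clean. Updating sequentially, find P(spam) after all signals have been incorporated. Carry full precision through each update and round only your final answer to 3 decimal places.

0.719

After a keyword filter='flag': P(spam) = 0.7·0.5000 / (0.7·0.5000 + 0.1·0.5000) ≈ 0.8750
After the link scanner='suspicious': P(spam) = 0.5·0.8750 / (0.5·0.8750 + 0.35·0.1250) ≈ 0.9091
After a keyword filter='pass': P(spam) = 0.3·0.9091 / (0.3·0.9091 + 0.9·0.0909) ≈ 0.7692
After the link scanner='clean': P(spam) = 0.5·0.7692 / (0.5·0.7692 + 0.65·0.2308) ≈ 0.7194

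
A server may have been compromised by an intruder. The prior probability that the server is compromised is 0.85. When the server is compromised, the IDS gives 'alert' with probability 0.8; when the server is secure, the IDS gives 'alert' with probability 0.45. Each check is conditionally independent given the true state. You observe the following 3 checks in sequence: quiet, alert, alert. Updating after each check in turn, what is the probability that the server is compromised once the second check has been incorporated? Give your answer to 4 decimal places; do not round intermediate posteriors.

After 'quiet': P(compromised) = 0.2·0.8500 / (0.2·0.8500 + 0.55·0.1500) ≈ 0.6733
After 'alert': P(compromised) = 0.8·0.6733 / (0.8·0.6733 + 0.45·0.3267) ≈ 0.7856

0.7856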